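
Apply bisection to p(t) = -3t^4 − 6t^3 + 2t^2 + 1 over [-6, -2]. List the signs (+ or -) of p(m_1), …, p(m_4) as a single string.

---+

m = -4, p(m) = -351 (−); new bracket [-4, -2]
m = -3, p(m) = -62 (−); new bracket [-3, -2]
m = -2.5, p(m) = -9.9375 (−); new bracket [-2.5, -2]
m = -2.25, p(m) = 2.582 (+); new bracket [-2.5, -2.25]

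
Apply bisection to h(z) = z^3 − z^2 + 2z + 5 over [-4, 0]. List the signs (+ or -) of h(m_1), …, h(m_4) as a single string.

h(-2) = -11 < 0, so the root lies in [-2, 0]
h(-1) = 1 > 0, so the root lies in [-2, -1]
h(-1.5) = -3.625 < 0, so the root lies in [-1.5, -1]
h(-1.25) = -1.0156 < 0, so the root lies in [-1.25, -1]

-+--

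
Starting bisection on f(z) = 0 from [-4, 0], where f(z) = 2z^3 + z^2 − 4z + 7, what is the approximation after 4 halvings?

f(-2) = 3 > 0, so the root lies in [-4, -2]
f(-3) = -26 < 0, so the root lies in [-3, -2]
f(-2.5) = -8 < 0, so the root lies in [-2.5, -2]
f(-2.25) = -1.7188 < 0, so the root lies in [-2.25, -2]

-2.25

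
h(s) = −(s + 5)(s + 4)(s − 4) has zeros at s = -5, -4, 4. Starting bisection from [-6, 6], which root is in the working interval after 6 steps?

h(0) = 80 > 0, so the root lies in [0, 6]
h(3) = 56 > 0, so the root lies in [3, 6]
h(4.5) = -40.375 < 0, so the root lies in [3, 4.5]
h(3.75) = 16.9531 > 0, so the root lies in [3.75, 4.5]
h(4.125) = -9.2676 < 0, so the root lies in [3.75, 4.125]
h(3.9375) = 4.4338 > 0, so the root lies in [3.9375, 4.125]

4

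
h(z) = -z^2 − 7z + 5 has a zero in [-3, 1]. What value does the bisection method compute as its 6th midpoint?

0.6875

m = -1, h(m) = 11 (+); new bracket [-1, 1]
m = 0, h(m) = 5 (+); new bracket [0, 1]
m = 0.5, h(m) = 1.25 (+); new bracket [0.5, 1]
m = 0.75, h(m) = -0.8125 (−); new bracket [0.5, 0.75]
m = 0.625, h(m) = 0.2344 (+); new bracket [0.625, 0.75]
m = 0.6875, h(m) = -0.2852 (−); new bracket [0.625, 0.6875]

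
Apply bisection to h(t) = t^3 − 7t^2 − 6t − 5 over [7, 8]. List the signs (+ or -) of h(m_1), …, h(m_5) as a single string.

t = 7.5 gives h = -21.875, negative; keep [7.5, 8]
t = 7.75 gives h = -6.453125, negative; keep [7.75, 8]
t = 7.875 gives h = 2.013672, positive; keep [7.75, 7.875]
t = 7.8125 gives h = -2.2839, negative; keep [7.8125, 7.875]
t = 7.84375 gives h = -0.1513, negative; keep [7.84375, 7.875]

--+--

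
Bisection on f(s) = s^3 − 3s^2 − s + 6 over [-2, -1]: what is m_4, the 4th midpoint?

m = -1.5, f(m) = -2.625 (−); new bracket [-1.5, -1]
m = -1.25, f(m) = 0.609375 (+); new bracket [-1.5, -1.25]
m = -1.375, f(m) = -0.896484 (−); new bracket [-1.375, -1.25]
m = -1.3125, f(m) = -0.1165 (−); new bracket [-1.3125, -1.25]

-1.3125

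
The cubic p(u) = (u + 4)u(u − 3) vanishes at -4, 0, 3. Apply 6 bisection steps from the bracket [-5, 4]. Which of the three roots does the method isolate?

m = -0.5, p(m) = 6.125 (+); new bracket [-5, -0.5]
m = -2.75, p(m) = 19.765625 (+); new bracket [-5, -2.75]
m = -3.875, p(m) = 3.330078 (+); new bracket [-5, -3.875]
m = -4.4375, p(m) = -14.4392 (−); new bracket [-4.4375, -3.875]
m = -4.15625, p(m) = -4.6474 (−); new bracket [-4.15625, -3.875]
m = -4.015625, p(m) = -0.4402 (−); new bracket [-4.015625, -3.875]

-4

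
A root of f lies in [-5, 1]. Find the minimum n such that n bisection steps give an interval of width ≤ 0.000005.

Width after n steps is 6/2^n. Need 2^n ≥ 6/0.000005 = 1200000.
2^20 = 1048576 < 1200000 ≤ 2^21 = 2097152, so n = 21.

21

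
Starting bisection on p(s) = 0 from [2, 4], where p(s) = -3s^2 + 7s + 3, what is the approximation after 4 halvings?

2.625

p(3) = -3 < 0, so the root lies in [2, 3]
p(2.5) = 1.75 > 0, so the root lies in [2.5, 3]
p(2.75) = -0.4375 < 0, so the root lies in [2.5, 2.75]
p(2.625) = 0.7031 > 0, so the root lies in [2.625, 2.75]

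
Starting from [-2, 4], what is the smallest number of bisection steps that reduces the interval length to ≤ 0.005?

11

Width after n steps is 6/2^n. Need 2^n ≥ 6/0.005 = 1200.
2^10 = 1024 < 1200 ≤ 2^11 = 2048, so n = 11.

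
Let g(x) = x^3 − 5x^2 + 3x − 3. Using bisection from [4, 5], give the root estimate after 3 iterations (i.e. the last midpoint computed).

m = 4.5, g(m) = 0.375 (+); new bracket [4, 4.5]
m = 4.25, g(m) = -3.796875 (−); new bracket [4.25, 4.5]
m = 4.375, g(m) = -1.837891 (−); new bracket [4.375, 4.5]

4.375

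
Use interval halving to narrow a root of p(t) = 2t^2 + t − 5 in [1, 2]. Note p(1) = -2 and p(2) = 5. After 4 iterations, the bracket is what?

[1.3125, 1.375]

p(1.5) = 1 > 0, so the root lies in [1, 1.5]
p(1.25) = -0.625 < 0, so the root lies in [1.25, 1.5]
p(1.375) = 0.15625 > 0, so the root lies in [1.25, 1.375]
p(1.3125) = -0.2422 < 0, so the root lies in [1.3125, 1.375]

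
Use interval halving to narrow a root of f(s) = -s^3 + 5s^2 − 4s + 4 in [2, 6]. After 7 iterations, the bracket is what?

f(4) = 4 > 0, so the root lies in [4, 6]
f(5) = -16 < 0, so the root lies in [4, 5]
f(4.5) = -3.875 < 0, so the root lies in [4, 4.5]
f(4.25) = 0.5469 > 0, so the root lies in [4.25, 4.5]
f(4.375) = -1.5371 < 0, so the root lies in [4.25, 4.375]
f(4.3125) = -0.4641 < 0, so the root lies in [4.25, 4.3125]
f(4.28125) = 0.049 > 0, so the root lies in [4.28125, 4.3125]

[4.28125, 4.3125]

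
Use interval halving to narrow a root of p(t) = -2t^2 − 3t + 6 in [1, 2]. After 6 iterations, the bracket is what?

[1.125, 1.140625]

t = 1.5 gives p = -3, negative; keep [1, 1.5]
t = 1.25 gives p = -0.875, negative; keep [1, 1.25]
t = 1.125 gives p = 0.09375, positive; keep [1.125, 1.25]
t = 1.1875 gives p = -0.3828, negative; keep [1.125, 1.1875]
t = 1.15625 gives p = -0.1426, negative; keep [1.125, 1.15625]
t = 1.140625 gives p = -0.0239, negative; keep [1.125, 1.140625]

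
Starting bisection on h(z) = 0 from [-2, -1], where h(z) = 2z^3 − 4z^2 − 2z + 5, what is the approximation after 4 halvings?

m = -1.5, h(m) = -7.75 (−); new bracket [-1.5, -1]
m = -1.25, h(m) = -2.65625 (−); new bracket [-1.25, -1]
m = -1.125, h(m) = -0.660156 (−); new bracket [-1.125, -1]
m = -1.0625, h(m) = 0.2104 (+); new bracket [-1.125, -1.0625]

-1.0625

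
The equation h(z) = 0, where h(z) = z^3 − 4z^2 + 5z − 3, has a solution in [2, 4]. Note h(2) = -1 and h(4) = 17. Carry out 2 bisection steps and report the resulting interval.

[2, 2.5]

m = 3, h(m) = 3 (+); new bracket [2, 3]
m = 2.5, h(m) = 0.125 (+); new bracket [2, 2.5]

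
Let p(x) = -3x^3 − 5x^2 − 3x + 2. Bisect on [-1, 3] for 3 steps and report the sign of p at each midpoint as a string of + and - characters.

-+-

m = 1, p(m) = -9 (−); new bracket [-1, 1]
m = 0, p(m) = 2 (+); new bracket [0, 1]
m = 0.5, p(m) = -1.125 (−); new bracket [0, 0.5]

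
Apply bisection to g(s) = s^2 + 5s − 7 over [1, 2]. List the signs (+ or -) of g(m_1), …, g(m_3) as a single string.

s = 1.5 gives g = 2.75, positive; keep [1, 1.5]
s = 1.25 gives g = 0.8125, positive; keep [1, 1.25]
s = 1.125 gives g = -0.109375, negative; keep [1.125, 1.25]

++-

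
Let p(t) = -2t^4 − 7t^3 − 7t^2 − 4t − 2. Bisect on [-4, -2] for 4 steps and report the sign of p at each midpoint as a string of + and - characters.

t = -3 gives p = -26, negative; keep [-3, -2]
t = -2.5 gives p = -4.5, negative; keep [-2.5, -2]
t = -2.25 gives p = 0.039062, positive; keep [-2.5, -2.25]
t = -2.375 gives p = -1.8423, negative; keep [-2.375, -2.25]

--+-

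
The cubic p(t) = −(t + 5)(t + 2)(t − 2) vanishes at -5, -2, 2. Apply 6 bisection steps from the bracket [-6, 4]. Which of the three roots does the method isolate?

midpoint -1: p = 12 > 0 → [-1, 4]
midpoint 1.5: p = 11.375 > 0 → [1.5, 4]
midpoint 2.75: p = -27.609375 < 0 → [1.5, 2.75]
midpoint 2.125: p = -3.6738 < 0 → [1.5, 2.125]
midpoint 1.8125: p = 4.8699 > 0 → [1.8125, 2.125]
midpoint 1.96875: p = 0.8643 > 0 → [1.96875, 2.125]

2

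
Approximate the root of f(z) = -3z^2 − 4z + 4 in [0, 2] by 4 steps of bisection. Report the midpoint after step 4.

f(1) = -3 < 0, so the root lies in [0, 1]
f(0.5) = 1.25 > 0, so the root lies in [0.5, 1]
f(0.75) = -0.6875 < 0, so the root lies in [0.5, 0.75]
f(0.625) = 0.3281 > 0, so the root lies in [0.625, 0.75]

0.625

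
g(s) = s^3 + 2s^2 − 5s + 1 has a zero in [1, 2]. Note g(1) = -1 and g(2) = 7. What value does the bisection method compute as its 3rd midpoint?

s = 1.5 gives g = 1.375, positive; keep [1, 1.5]
s = 1.25 gives g = -0.171875, negative; keep [1.25, 1.5]
s = 1.375 gives g = 0.505859, positive; keep [1.25, 1.375]

1.375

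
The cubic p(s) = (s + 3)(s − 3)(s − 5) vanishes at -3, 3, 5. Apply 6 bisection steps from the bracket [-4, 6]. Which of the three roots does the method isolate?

p(1) = 32 > 0, so the root lies in [-4, 1]
p(-1.5) = 43.875 > 0, so the root lies in [-4, -1.5]
p(-2.75) = 11.140625 > 0, so the root lies in [-4, -2.75]
p(-3.375) = -20.0215 < 0, so the root lies in [-3.375, -2.75]
p(-3.0625) = -3.0549 < 0, so the root lies in [-3.0625, -2.75]
p(-2.90625) = 4.3778 > 0, so the root lies in [-3.0625, -2.90625]

-3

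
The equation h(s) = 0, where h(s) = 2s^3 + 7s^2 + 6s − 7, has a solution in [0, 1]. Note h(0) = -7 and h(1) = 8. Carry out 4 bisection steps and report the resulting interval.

m = 0.5, h(m) = -2 (−); new bracket [0.5, 1]
m = 0.75, h(m) = 2.28125 (+); new bracket [0.5, 0.75]
m = 0.625, h(m) = -0.027344 (−); new bracket [0.625, 0.75]
m = 0.6875, h(m) = 1.0835 (+); new bracket [0.625, 0.6875]

[0.625, 0.6875]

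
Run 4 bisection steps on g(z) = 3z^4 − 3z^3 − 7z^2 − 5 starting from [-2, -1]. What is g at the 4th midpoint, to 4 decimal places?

z = -1.5 gives g = 4.5625, positive; keep [-1.5, -1]
z = -1.25 gives g = -2.753906, negative; keep [-1.5, -1.25]
z = -1.375 gives g = 0.287842, positive; keep [-1.375, -1.25]
z = -1.3125 gives g = -1.373, negative; keep [-1.375, -1.3125]

-1.3730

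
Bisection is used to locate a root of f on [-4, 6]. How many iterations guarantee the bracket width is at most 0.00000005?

28

Width after n steps is 10/2^n. Need 2^n ≥ 10/0.00000005 = 200000000.
2^27 = 134217728 < 200000000 ≤ 2^28 = 268435456, so n = 28.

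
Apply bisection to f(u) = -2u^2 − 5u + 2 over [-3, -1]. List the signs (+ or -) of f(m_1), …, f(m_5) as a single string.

+++-+

u = -2 gives f = 4, positive; keep [-3, -2]
u = -2.5 gives f = 2, positive; keep [-3, -2.5]
u = -2.75 gives f = 0.625, positive; keep [-3, -2.75]
u = -2.875 gives f = -0.1562, negative; keep [-2.875, -2.75]
u = -2.8125 gives f = 0.2422, positive; keep [-2.875, -2.8125]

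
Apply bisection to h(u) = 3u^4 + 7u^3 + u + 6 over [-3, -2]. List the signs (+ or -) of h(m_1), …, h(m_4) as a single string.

h(-2.5) = 11.3125 > 0, so the root lies in [-2.5, -2]
h(-2.25) = 0.902344 > 0, so the root lies in [-2.25, -2]
h(-2.125) = -2.122314 < 0, so the root lies in [-2.25, -2.125]
h(-2.1875) = -0.767 < 0, so the root lies in [-2.25, -2.1875]

++--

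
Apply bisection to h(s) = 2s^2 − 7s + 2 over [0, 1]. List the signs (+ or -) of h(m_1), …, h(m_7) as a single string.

-+-+---

midpoint 0.5: h = -1 < 0 → [0, 0.5]
midpoint 0.25: h = 0.375 > 0 → [0.25, 0.5]
midpoint 0.375: h = -0.34375 < 0 → [0.25, 0.375]
midpoint 0.3125: h = 0.0078 > 0 → [0.3125, 0.375]
midpoint 0.34375: h = -0.1699 < 0 → [0.3125, 0.34375]
midpoint 0.328125: h = -0.0815 < 0 → [0.3125, 0.328125]
midpoint 0.3203125: h = -0.037 < 0 → [0.3125, 0.3203125]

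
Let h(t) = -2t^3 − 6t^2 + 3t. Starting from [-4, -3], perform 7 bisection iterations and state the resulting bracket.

h(-3.5) = 1.75 > 0, so the root lies in [-3.5, -3]
h(-3.25) = -4.46875 < 0, so the root lies in [-3.5, -3.25]
h(-3.375) = -1.582031 < 0, so the root lies in [-3.5, -3.375]
h(-3.4375) = 0.0269 > 0, so the root lies in [-3.4375, -3.375]
h(-3.40625) = -0.7917 < 0, so the root lies in [-3.4375, -3.40625]
h(-3.421875) = -0.386 < 0, so the root lies in [-3.4375, -3.421875]
h(-3.4296875) = -0.1804 < 0, so the root lies in [-3.4375, -3.4296875]

[-3.4375, -3.4296875]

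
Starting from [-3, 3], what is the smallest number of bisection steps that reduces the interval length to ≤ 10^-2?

10

Width after n steps is 6/2^n. Need 2^n ≥ 6/10^-2 = 600.
2^9 = 512 < 600 ≤ 2^10 = 1024, so n = 10.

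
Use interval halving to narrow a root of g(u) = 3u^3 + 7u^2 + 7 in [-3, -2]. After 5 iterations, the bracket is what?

g(-2.5) = 3.875 > 0, so the root lies in [-3, -2.5]
g(-2.75) = -2.453125 < 0, so the root lies in [-2.75, -2.5]
g(-2.625) = 0.970703 > 0, so the root lies in [-2.75, -2.625]
g(-2.6875) = -0.6741 < 0, so the root lies in [-2.6875, -2.625]
g(-2.65625) = 0.1648 > 0, so the root lies in [-2.6875, -2.65625]

[-2.6875, -2.65625]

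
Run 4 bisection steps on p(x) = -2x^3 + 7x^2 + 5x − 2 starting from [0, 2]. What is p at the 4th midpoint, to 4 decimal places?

0.7539

m = 1, p(m) = 8 (+); new bracket [0, 1]
m = 0.5, p(m) = 2 (+); new bracket [0, 0.5]
m = 0.25, p(m) = -0.34375 (−); new bracket [0.25, 0.5]
m = 0.375, p(m) = 0.7539 (+); new bracket [0.25, 0.375]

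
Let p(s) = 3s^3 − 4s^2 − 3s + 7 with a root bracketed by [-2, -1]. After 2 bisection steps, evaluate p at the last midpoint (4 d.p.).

midpoint -1.5: p = -7.625 < 0 → [-1.5, -1]
midpoint -1.25: p = -1.359375 < 0 → [-1.25, -1]

-1.3594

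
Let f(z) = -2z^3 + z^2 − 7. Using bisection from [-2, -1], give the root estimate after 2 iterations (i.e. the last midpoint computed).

m = -1.5, f(m) = 2 (+); new bracket [-1.5, -1]
m = -1.25, f(m) = -1.53125 (−); new bracket [-1.5, -1.25]

-1.25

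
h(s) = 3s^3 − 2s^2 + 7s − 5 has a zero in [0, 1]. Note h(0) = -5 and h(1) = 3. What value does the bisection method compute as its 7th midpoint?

0.7109375

midpoint 0.5: h = -1.625 < 0 → [0.5, 1]
midpoint 0.75: h = 0.390625 > 0 → [0.5, 0.75]
midpoint 0.625: h = -0.673828 < 0 → [0.625, 0.75]
midpoint 0.6875: h = -0.158 < 0 → [0.6875, 0.75]
midpoint 0.71875: h = 0.112 > 0 → [0.6875, 0.71875]
midpoint 0.703125: h = -0.0241 < 0 → [0.703125, 0.71875]
midpoint 0.7109375: h = 0.0437 > 0 → [0.703125, 0.7109375]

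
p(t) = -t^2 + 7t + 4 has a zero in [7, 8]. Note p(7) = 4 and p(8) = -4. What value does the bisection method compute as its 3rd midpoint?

7.625

t = 7.5 gives p = 0.25, positive; keep [7.5, 8]
t = 7.75 gives p = -1.8125, negative; keep [7.5, 7.75]
t = 7.625 gives p = -0.765625, negative; keep [7.5, 7.625]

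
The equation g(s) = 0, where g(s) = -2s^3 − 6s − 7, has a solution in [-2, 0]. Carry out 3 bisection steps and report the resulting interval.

[-1, -0.75]

m = -1, g(m) = 1 (+); new bracket [-1, 0]
m = -0.5, g(m) = -3.75 (−); new bracket [-1, -0.5]
m = -0.75, g(m) = -1.65625 (−); new bracket [-1, -0.75]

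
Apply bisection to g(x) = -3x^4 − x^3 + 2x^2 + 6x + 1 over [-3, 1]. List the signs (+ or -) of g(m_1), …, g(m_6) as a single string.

m = -1, g(m) = -5 (−); new bracket [-1, 1]
m = 0, g(m) = 1 (+); new bracket [-1, 0]
m = -0.5, g(m) = -1.5625 (−); new bracket [-0.5, 0]
m = -0.25, g(m) = -0.3711 (−); new bracket [-0.25, 0]
m = -0.125, g(m) = 0.2825 (+); new bracket [-0.25, -0.125]
m = -0.1875, g(m) = -0.0518 (−); new bracket [-0.1875, -0.125]

-+--+-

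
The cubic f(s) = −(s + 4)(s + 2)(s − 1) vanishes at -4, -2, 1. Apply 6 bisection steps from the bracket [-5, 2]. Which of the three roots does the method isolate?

s = -1.5 gives f = 3.125, positive; keep [-1.5, 2]
s = 0.25 gives f = 7.171875, positive; keep [0.25, 2]
s = 1.125 gives f = -2.001953, negative; keep [0.25, 1.125]
s = 0.6875 gives f = 3.9368, positive; keep [0.6875, 1.125]
s = 0.90625 gives f = 1.3368, positive; keep [0.90625, 1.125]
s = 1.015625 gives f = -0.2363, negative; keep [0.90625, 1.015625]

1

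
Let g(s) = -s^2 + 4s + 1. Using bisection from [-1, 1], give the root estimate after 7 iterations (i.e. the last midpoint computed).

-0.234375

g(0) = 1 > 0, so the root lies in [-1, 0]
g(-0.5) = -1.25 < 0, so the root lies in [-0.5, 0]
g(-0.25) = -0.0625 < 0, so the root lies in [-0.25, 0]
g(-0.125) = 0.4844 > 0, so the root lies in [-0.25, -0.125]
g(-0.1875) = 0.2148 > 0, so the root lies in [-0.25, -0.1875]
g(-0.21875) = 0.0771 > 0, so the root lies in [-0.25, -0.21875]
g(-0.234375) = 0.0076 > 0, so the root lies in [-0.25, -0.234375]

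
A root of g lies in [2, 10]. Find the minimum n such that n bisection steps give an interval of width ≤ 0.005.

Width after n steps is 8/2^n. Need 2^n ≥ 8/0.005 = 1600.
2^10 = 1024 < 1600 ≤ 2^11 = 2048, so n = 11.

11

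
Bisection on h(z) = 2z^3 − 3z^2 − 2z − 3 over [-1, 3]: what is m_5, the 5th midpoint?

2.125

midpoint 1: h = -6 < 0 → [1, 3]
midpoint 2: h = -3 < 0 → [2, 3]
midpoint 2.5: h = 4.5 > 0 → [2, 2.5]
midpoint 2.25: h = 0.0938 > 0 → [2, 2.25]
midpoint 2.125: h = -1.6055 < 0 → [2.125, 2.25]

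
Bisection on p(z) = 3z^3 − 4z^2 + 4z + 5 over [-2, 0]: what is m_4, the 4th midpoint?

p(-1) = -6 < 0, so the root lies in [-1, 0]
p(-0.5) = 1.625 > 0, so the root lies in [-1, -0.5]
p(-0.75) = -1.515625 < 0, so the root lies in [-0.75, -0.5]
p(-0.625) = 0.2051 > 0, so the root lies in [-0.75, -0.625]

-0.625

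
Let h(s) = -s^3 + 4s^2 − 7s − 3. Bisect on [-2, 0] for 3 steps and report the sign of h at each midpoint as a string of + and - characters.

++-

h(-1) = 9 > 0, so the root lies in [-1, 0]
h(-0.5) = 1.625 > 0, so the root lies in [-0.5, 0]
h(-0.25) = -0.984375 < 0, so the root lies in [-0.5, -0.25]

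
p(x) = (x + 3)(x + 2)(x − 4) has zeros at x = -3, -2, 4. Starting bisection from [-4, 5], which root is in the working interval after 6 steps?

4

midpoint 0.5: p = -30.625 < 0 → [0.5, 5]
midpoint 2.75: p = -34.140625 < 0 → [2.75, 5]
midpoint 3.875: p = -5.048828 < 0 → [3.875, 5]
midpoint 4.4375: p = 20.947 > 0 → [3.875, 4.4375]
midpoint 4.15625: p = 6.8837 > 0 → [3.875, 4.15625]
midpoint 4.015625: p = 0.6594 > 0 → [3.875, 4.015625]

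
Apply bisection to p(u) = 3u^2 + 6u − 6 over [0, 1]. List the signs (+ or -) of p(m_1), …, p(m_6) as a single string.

-+---+

midpoint 0.5: p = -2.25 < 0 → [0.5, 1]
midpoint 0.75: p = 0.1875 > 0 → [0.5, 0.75]
midpoint 0.625: p = -1.078125 < 0 → [0.625, 0.75]
midpoint 0.6875: p = -0.457 < 0 → [0.6875, 0.75]
midpoint 0.71875: p = -0.1377 < 0 → [0.71875, 0.75]
midpoint 0.734375: p = 0.0242 > 0 → [0.71875, 0.734375]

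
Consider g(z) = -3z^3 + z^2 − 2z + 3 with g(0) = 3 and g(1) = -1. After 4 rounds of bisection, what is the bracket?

[0.875, 0.9375]

m = 0.5, g(m) = 1.875 (+); new bracket [0.5, 1]
m = 0.75, g(m) = 0.796875 (+); new bracket [0.75, 1]
m = 0.875, g(m) = 0.005859 (+); new bracket [0.875, 1]
m = 0.9375, g(m) = -0.468 (−); new bracket [0.875, 0.9375]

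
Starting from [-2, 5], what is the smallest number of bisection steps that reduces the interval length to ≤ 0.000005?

21

Width after n steps is 7/2^n. Need 2^n ≥ 7/0.000005 = 1400000.
2^20 = 1048576 < 1400000 ≤ 2^21 = 2097152, so n = 21.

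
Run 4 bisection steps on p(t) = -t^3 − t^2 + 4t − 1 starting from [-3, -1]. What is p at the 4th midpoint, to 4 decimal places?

-0.3027

m = -2, p(m) = -5 (−); new bracket [-3, -2]
m = -2.5, p(m) = -1.625 (−); new bracket [-3, -2.5]
m = -2.75, p(m) = 1.234375 (+); new bracket [-2.75, -2.5]
m = -2.625, p(m) = -0.3027 (−); new bracket [-2.75, -2.625]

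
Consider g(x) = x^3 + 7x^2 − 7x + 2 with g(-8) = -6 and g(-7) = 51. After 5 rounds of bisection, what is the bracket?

m = -7.5, g(m) = 26.375 (+); new bracket [-8, -7.5]
m = -7.75, g(m) = 11.203125 (+); new bracket [-8, -7.75]
m = -7.875, g(m) = 2.861328 (+); new bracket [-8, -7.875]
m = -7.9375, g(m) = -1.5037 (−); new bracket [-7.9375, -7.875]
m = -7.90625, g(m) = 0.6952 (+); new bracket [-7.9375, -7.90625]

[-7.9375, -7.90625]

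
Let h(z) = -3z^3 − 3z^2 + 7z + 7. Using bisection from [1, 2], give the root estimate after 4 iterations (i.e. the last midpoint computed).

midpoint 1.5: h = 0.625 > 0 → [1.5, 2]
midpoint 1.75: h = -6.015625 < 0 → [1.5, 1.75]
midpoint 1.625: h = -2.419922 < 0 → [1.5, 1.625]
midpoint 1.5625: h = -0.8308 < 0 → [1.5, 1.5625]

1.5625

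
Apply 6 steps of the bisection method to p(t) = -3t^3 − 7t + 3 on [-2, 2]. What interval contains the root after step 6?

t = 0 gives p = 3, positive; keep [0, 2]
t = 1 gives p = -7, negative; keep [0, 1]
t = 0.5 gives p = -0.875, negative; keep [0, 0.5]
t = 0.25 gives p = 1.2031, positive; keep [0.25, 0.5]
t = 0.375 gives p = 0.2168, positive; keep [0.375, 0.5]
t = 0.4375 gives p = -0.3137, negative; keep [0.375, 0.4375]

[0.375, 0.4375]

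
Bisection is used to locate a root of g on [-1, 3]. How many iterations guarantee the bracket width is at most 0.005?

Width after n steps is 4/2^n. Need 2^n ≥ 4/0.005 = 800.
2^9 = 512 < 800 ≤ 2^10 = 1024, so n = 10.

10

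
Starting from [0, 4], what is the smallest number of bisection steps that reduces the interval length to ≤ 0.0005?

Width after n steps is 4/2^n. Need 2^n ≥ 4/0.0005 = 8000.
2^12 = 4096 < 8000 ≤ 2^13 = 8192, so n = 13.

13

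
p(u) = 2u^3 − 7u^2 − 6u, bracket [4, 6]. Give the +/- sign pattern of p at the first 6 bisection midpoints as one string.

+++--+

m = 5, p(m) = 45 (+); new bracket [4, 5]
m = 4.5, p(m) = 13.5 (+); new bracket [4, 4.5]
m = 4.25, p(m) = 1.59375 (+); new bracket [4, 4.25]
m = 4.125, p(m) = -3.4805 (−); new bracket [4.125, 4.25]
m = 4.1875, p(m) = -1.0142 (−); new bracket [4.1875, 4.25]
m = 4.21875, p(m) = 0.2719 (+); new bracket [4.1875, 4.21875]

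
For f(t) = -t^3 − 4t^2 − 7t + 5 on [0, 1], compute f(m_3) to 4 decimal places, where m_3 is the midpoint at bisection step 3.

-1.1816

f(0.5) = 0.375 > 0, so the root lies in [0.5, 1]
f(0.75) = -2.921875 < 0, so the root lies in [0.5, 0.75]
f(0.625) = -1.181641 < 0, so the root lies in [0.5, 0.625]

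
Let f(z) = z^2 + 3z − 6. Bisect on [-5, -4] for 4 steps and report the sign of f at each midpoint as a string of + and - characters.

midpoint -4.5: f = 0.75 > 0 → [-4.5, -4]
midpoint -4.25: f = -0.6875 < 0 → [-4.5, -4.25]
midpoint -4.375: f = 0.015625 > 0 → [-4.375, -4.25]
midpoint -4.3125: f = -0.3398 < 0 → [-4.375, -4.3125]

+-+-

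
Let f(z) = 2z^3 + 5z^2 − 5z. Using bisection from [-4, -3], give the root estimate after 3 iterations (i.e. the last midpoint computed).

-3.375

midpoint -3.5: f = -7 < 0 → [-3.5, -3]
midpoint -3.25: f = 0.40625 > 0 → [-3.5, -3.25]
midpoint -3.375: f = -3.058594 < 0 → [-3.375, -3.25]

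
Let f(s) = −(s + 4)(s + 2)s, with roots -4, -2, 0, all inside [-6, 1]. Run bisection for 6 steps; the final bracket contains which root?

midpoint -2.5: f = -1.875 < 0 → [-6, -2.5]
midpoint -4.25: f = 2.390625 > 0 → [-4.25, -2.5]
midpoint -3.375: f = -2.900391 < 0 → [-4.25, -3.375]
midpoint -3.8125: f = -1.2957 < 0 → [-4.25, -3.8125]
midpoint -4.03125: f = 0.2559 > 0 → [-4.03125, -3.8125]
midpoint -3.921875: f = -0.5889 < 0 → [-4.03125, -3.921875]

-4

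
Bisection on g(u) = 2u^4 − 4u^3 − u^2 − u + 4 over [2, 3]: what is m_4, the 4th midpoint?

midpoint 2.5: g = 10.875 > 0 → [2, 2.5]
midpoint 2.25: g = 2.382812 > 0 → [2, 2.25]
midpoint 2.125: g = -0.241699 < 0 → [2.125, 2.25]
midpoint 2.1875: g = 0.9527 > 0 → [2.125, 2.1875]

2.1875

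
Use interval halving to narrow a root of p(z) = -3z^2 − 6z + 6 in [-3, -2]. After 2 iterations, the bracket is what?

m = -2.5, p(m) = 2.25 (+); new bracket [-3, -2.5]
m = -2.75, p(m) = -0.1875 (−); new bracket [-2.75, -2.5]

[-2.75, -2.5]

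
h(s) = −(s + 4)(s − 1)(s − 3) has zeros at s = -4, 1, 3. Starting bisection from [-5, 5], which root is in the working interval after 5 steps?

-4

m = 0, h(m) = -12 (−); new bracket [-5, 0]
m = -2.5, h(m) = -28.875 (−); new bracket [-5, -2.5]
m = -3.75, h(m) = -8.015625 (−); new bracket [-5, -3.75]
m = -4.375, h(m) = 14.8652 (+); new bracket [-4.375, -3.75]
m = -4.0625, h(m) = 2.2346 (+); new bracket [-4.0625, -3.75]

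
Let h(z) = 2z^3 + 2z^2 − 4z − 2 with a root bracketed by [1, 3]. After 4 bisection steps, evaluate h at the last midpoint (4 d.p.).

-1.1211

h(2) = 14 > 0, so the root lies in [1, 2]
h(1.5) = 3.25 > 0, so the root lies in [1, 1.5]
h(1.25) = 0.03125 > 0, so the root lies in [1, 1.25]
h(1.125) = -1.1211 < 0, so the root lies in [1.125, 1.25]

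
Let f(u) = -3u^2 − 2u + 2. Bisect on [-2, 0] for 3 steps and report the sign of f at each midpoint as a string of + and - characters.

+--

u = -1 gives f = 1, positive; keep [-2, -1]
u = -1.5 gives f = -1.75, negative; keep [-1.5, -1]
u = -1.25 gives f = -0.1875, negative; keep [-1.25, -1]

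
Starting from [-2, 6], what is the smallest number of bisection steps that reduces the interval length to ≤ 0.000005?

21

Width after n steps is 8/2^n. Need 2^n ≥ 8/0.000005 = 1600000.
2^20 = 1048576 < 1600000 ≤ 2^21 = 2097152, so n = 21.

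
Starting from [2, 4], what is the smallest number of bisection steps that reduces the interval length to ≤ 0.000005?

Width after n steps is 2/2^n. Need 2^n ≥ 2/0.000005 = 400000.
2^18 = 262144 < 400000 ≤ 2^19 = 524288, so n = 19.

19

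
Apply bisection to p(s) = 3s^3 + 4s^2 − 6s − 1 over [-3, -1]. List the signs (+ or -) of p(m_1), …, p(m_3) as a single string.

p(-2) = 3 > 0, so the root lies in [-3, -2]
p(-2.5) = -7.875 < 0, so the root lies in [-2.5, -2]
p(-2.25) = -1.421875 < 0, so the root lies in [-2.25, -2]

+--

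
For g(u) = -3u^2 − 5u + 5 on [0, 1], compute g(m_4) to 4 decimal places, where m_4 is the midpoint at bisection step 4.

0.1445

m = 0.5, g(m) = 1.75 (+); new bracket [0.5, 1]
m = 0.75, g(m) = -0.4375 (−); new bracket [0.5, 0.75]
m = 0.625, g(m) = 0.703125 (+); new bracket [0.625, 0.75]
m = 0.6875, g(m) = 0.1445 (+); new bracket [0.6875, 0.75]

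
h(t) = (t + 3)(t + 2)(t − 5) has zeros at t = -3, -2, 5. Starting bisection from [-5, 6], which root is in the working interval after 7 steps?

5

h(0.5) = -39.375 < 0, so the root lies in [0.5, 6]
h(3.25) = -57.421875 < 0, so the root lies in [3.25, 6]
h(4.625) = -18.943359 < 0, so the root lies in [4.625, 6]
h(5.3125) = 18.9954 > 0, so the root lies in [4.625, 5.3125]
h(4.96875) = -1.7354 < 0, so the root lies in [4.96875, 5.3125]
h(5.140625) = 8.1744 > 0, so the root lies in [4.96875, 5.140625]
h(5.0546875) = 3.1075 > 0, so the root lies in [4.96875, 5.0546875]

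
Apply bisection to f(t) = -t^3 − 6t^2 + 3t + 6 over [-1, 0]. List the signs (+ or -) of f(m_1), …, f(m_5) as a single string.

++-+-

t = -0.5 gives f = 3.125, positive; keep [-1, -0.5]
t = -0.75 gives f = 0.796875, positive; keep [-1, -0.75]
t = -0.875 gives f = -0.548828, negative; keep [-0.875, -0.75]
t = -0.8125 gives f = 0.1379, positive; keep [-0.875, -0.8125]
t = -0.84375 gives f = -0.2021, negative; keep [-0.84375, -0.8125]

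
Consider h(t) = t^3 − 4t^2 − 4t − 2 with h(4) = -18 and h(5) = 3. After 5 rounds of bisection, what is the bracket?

[4.875, 4.90625]

t = 4.5 gives h = -9.875, negative; keep [4.5, 5]
t = 4.75 gives h = -4.078125, negative; keep [4.75, 5]
t = 4.875 gives h = -0.705078, negative; keep [4.875, 5]
t = 4.9375 gives h = 1.1052, positive; keep [4.875, 4.9375]
t = 4.90625 gives h = 0.1896, positive; keep [4.875, 4.90625]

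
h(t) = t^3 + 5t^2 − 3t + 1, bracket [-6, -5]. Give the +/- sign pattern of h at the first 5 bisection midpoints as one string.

h(-5.5) = 2.375 > 0, so the root lies in [-6, -5.5]
h(-5.75) = -6.546875 < 0, so the root lies in [-5.75, -5.5]
h(-5.625) = -1.900391 < 0, so the root lies in [-5.625, -5.5]
h(-5.5625) = 0.283 > 0, so the root lies in [-5.625, -5.5625]
h(-5.59375) = -0.7972 < 0, so the root lies in [-5.59375, -5.5625]

+--+-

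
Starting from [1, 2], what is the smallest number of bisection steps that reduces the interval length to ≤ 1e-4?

Width after n steps is 1/2^n. Need 2^n ≥ 1/1e-4 = 10000.
2^13 = 8192 < 10000 ≤ 2^14 = 16384, so n = 14.

14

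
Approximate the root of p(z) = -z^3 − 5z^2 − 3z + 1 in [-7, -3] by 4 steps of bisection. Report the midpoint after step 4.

z = -5 gives p = 16, positive; keep [-5, -3]
z = -4 gives p = -3, negative; keep [-5, -4]
z = -4.5 gives p = 4.375, positive; keep [-4.5, -4]
z = -4.25 gives p = 0.2031, positive; keep [-4.25, -4]

-4.25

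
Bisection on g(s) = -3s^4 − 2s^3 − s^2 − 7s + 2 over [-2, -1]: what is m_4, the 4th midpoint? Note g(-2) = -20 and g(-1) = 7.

m = -1.5, g(m) = 1.8125 (+); new bracket [-2, -1.5]
m = -1.75, g(m) = -6.230469 (−); new bracket [-1.75, -1.5]
m = -1.625, g(m) = -1.602295 (−); new bracket [-1.625, -1.5]
m = -1.5625, g(m) = 0.2441 (+); new bracket [-1.625, -1.5625]

-1.5625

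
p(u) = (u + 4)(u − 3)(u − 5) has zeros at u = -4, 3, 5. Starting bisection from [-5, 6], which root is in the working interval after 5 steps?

-4

u = 0.5 gives p = 50.625, positive; keep [-5, 0.5]
u = -2.25 gives p = 66.609375, positive; keep [-5, -2.25]
u = -3.625 gives p = 21.427734, positive; keep [-5, -3.625]
u = -4.3125 gives p = -21.2805, negative; keep [-4.3125, -3.625]
u = -3.96875 gives p = 1.9532, positive; keep [-4.3125, -3.96875]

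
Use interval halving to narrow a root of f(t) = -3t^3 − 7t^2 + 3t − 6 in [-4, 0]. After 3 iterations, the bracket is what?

m = -2, f(m) = -16 (−); new bracket [-4, -2]
m = -3, f(m) = 3 (+); new bracket [-3, -2]
m = -2.5, f(m) = -10.375 (−); new bracket [-3, -2.5]

[-3, -2.5]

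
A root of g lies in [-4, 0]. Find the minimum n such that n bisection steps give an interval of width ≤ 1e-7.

Width after n steps is 4/2^n. Need 2^n ≥ 4/1e-7 = 40000000.
2^25 = 33554432 < 40000000 ≤ 2^26 = 67108864, so n = 26.

26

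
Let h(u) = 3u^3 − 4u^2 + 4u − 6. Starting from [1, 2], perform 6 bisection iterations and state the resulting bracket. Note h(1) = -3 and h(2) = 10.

[1.390625, 1.40625]

midpoint 1.5: h = 1.125 > 0 → [1, 1.5]
midpoint 1.25: h = -1.390625 < 0 → [1.25, 1.5]
midpoint 1.375: h = -0.263672 < 0 → [1.375, 1.5]
midpoint 1.4375: h = 0.3958 > 0 → [1.375, 1.4375]
midpoint 1.40625: h = 0.0576 > 0 → [1.375, 1.40625]
midpoint 1.390625: h = -0.1051 < 0 → [1.390625, 1.40625]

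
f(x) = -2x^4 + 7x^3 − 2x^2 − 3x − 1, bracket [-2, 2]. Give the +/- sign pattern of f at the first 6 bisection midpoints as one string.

--++-+

m = 0, f(m) = -1 (−); new bracket [0, 2]
m = 1, f(m) = -1 (−); new bracket [1, 2]
m = 1.5, f(m) = 3.5 (+); new bracket [1, 1.5]
m = 1.25, f(m) = 0.9141 (+); new bracket [1, 1.25]
m = 1.125, f(m) = -0.1431 (−); new bracket [1.125, 1.25]
m = 1.1875, f(m) = 0.362 (+); new bracket [1.125, 1.1875]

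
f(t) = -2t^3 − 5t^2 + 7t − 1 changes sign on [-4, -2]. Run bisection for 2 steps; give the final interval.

[-4, -3.5]

t = -3 gives f = -13, negative; keep [-4, -3]
t = -3.5 gives f = -1, negative; keep [-4, -3.5]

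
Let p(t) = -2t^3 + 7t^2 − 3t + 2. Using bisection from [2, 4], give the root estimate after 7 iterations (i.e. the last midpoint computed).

3.109375

p(3) = 2 > 0, so the root lies in [3, 4]
p(3.5) = -8.5 < 0, so the root lies in [3, 3.5]
p(3.25) = -2.46875 < 0, so the root lies in [3, 3.25]
p(3.125) = -0.0508 < 0, so the root lies in [3, 3.125]
p(3.0625) = 1.019 > 0, so the root lies in [3.0625, 3.125]
p(3.09375) = 0.4954 > 0, so the root lies in [3.09375, 3.125]
p(3.109375) = 0.2252 > 0, so the root lies in [3.109375, 3.125]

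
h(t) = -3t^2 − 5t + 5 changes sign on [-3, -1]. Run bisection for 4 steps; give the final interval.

midpoint -2: h = 3 > 0 → [-3, -2]
midpoint -2.5: h = -1.25 < 0 → [-2.5, -2]
midpoint -2.25: h = 1.0625 > 0 → [-2.5, -2.25]
midpoint -2.375: h = -0.0469 < 0 → [-2.375, -2.25]

[-2.375, -2.25]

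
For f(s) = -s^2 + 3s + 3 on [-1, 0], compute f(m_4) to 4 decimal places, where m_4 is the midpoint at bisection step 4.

-0.0977

f(-0.5) = 1.25 > 0, so the root lies in [-1, -0.5]
f(-0.75) = 0.1875 > 0, so the root lies in [-1, -0.75]
f(-0.875) = -0.390625 < 0, so the root lies in [-0.875, -0.75]
f(-0.8125) = -0.0977 < 0, so the root lies in [-0.8125, -0.75]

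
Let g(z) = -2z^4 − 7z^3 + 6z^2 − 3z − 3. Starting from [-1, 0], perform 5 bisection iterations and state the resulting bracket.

z = -0.5 gives g = 0.75, positive; keep [-0.5, 0]
z = -0.25 gives g = -1.773438, negative; keep [-0.5, -0.25]
z = -0.375 gives g = -0.70166, negative; keep [-0.5, -0.375]
z = -0.4375 gives g = -0.0262, negative; keep [-0.5, -0.4375]
z = -0.46875 gives g = 0.349, positive; keep [-0.46875, -0.4375]

[-0.46875, -0.4375]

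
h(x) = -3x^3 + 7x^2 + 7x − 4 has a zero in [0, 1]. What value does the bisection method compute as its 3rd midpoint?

m = 0.5, h(m) = 0.875 (+); new bracket [0, 0.5]
m = 0.25, h(m) = -1.859375 (−); new bracket [0.25, 0.5]
m = 0.375, h(m) = -0.548828 (−); new bracket [0.375, 0.5]

0.375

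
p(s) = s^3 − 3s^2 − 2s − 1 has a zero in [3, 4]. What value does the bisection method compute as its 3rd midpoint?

m = 3.5, p(m) = -1.875 (−); new bracket [3.5, 4]
m = 3.75, p(m) = 2.046875 (+); new bracket [3.5, 3.75]
m = 3.625, p(m) = -0.037109 (−); new bracket [3.625, 3.75]

3.625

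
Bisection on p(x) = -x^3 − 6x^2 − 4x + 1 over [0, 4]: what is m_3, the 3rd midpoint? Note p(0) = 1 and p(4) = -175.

x = 2 gives p = -39, negative; keep [0, 2]
x = 1 gives p = -10, negative; keep [0, 1]
x = 0.5 gives p = -2.625, negative; keep [0, 0.5]

0.5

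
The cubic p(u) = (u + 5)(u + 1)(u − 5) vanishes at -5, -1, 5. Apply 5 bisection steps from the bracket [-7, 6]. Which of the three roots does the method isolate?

midpoint -0.5: p = -12.375 < 0 → [-0.5, 6]
midpoint 2.75: p = -65.390625 < 0 → [2.75, 6]
midpoint 4.375: p = -31.494141 < 0 → [4.375, 6]
midpoint 5.1875: p = 11.8191 > 0 → [4.375, 5.1875]
midpoint 4.78125: p = -12.3698 < 0 → [4.78125, 5.1875]

5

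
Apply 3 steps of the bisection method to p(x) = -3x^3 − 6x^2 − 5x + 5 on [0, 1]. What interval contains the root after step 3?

[0.5, 0.625]

p(0.5) = 0.625 > 0, so the root lies in [0.5, 1]
p(0.75) = -3.390625 < 0, so the root lies in [0.5, 0.75]
p(0.625) = -1.201172 < 0, so the root lies in [0.5, 0.625]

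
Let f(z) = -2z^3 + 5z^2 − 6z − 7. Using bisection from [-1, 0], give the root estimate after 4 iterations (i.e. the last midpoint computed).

-0.6875

z = -0.5 gives f = -2.5, negative; keep [-1, -0.5]
z = -0.75 gives f = 1.15625, positive; keep [-0.75, -0.5]
z = -0.625 gives f = -0.808594, negative; keep [-0.75, -0.625]
z = -0.6875 gives f = 0.1382, positive; keep [-0.6875, -0.625]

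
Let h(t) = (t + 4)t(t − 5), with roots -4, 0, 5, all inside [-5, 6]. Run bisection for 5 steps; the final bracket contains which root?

5

midpoint 0.5: h = -10.125 < 0 → [0.5, 6]
midpoint 3.25: h = -41.234375 < 0 → [3.25, 6]
midpoint 4.625: h = -14.958984 < 0 → [4.625, 6]
midpoint 5.3125: h = 15.4602 > 0 → [4.625, 5.3125]
midpoint 4.96875: h = -1.3926 < 0 → [4.96875, 5.3125]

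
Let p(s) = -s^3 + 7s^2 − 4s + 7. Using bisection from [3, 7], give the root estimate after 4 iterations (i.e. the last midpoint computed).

6.75

m = 5, p(m) = 37 (+); new bracket [5, 7]
m = 6, p(m) = 19 (+); new bracket [6, 7]
m = 6.5, p(m) = 2.125 (+); new bracket [6.5, 7]
m = 6.75, p(m) = -8.6094 (−); new bracket [6.5, 6.75]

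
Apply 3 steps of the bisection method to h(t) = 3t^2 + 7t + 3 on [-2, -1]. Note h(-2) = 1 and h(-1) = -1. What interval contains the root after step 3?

t = -1.5 gives h = -0.75, negative; keep [-2, -1.5]
t = -1.75 gives h = -0.0625, negative; keep [-2, -1.75]
t = -1.875 gives h = 0.421875, positive; keep [-1.875, -1.75]

[-1.875, -1.75]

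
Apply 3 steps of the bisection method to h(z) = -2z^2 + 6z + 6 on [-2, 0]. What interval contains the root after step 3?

h(-1) = -2 < 0, so the root lies in [-1, 0]
h(-0.5) = 2.5 > 0, so the root lies in [-1, -0.5]
h(-0.75) = 0.375 > 0, so the root lies in [-1, -0.75]

[-1, -0.75]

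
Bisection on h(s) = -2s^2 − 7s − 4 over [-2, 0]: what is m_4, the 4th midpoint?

-0.625

midpoint -1: h = 1 > 0 → [-1, 0]
midpoint -0.5: h = -1 < 0 → [-1, -0.5]
midpoint -0.75: h = 0.125 > 0 → [-0.75, -0.5]
midpoint -0.625: h = -0.4062 < 0 → [-0.75, -0.625]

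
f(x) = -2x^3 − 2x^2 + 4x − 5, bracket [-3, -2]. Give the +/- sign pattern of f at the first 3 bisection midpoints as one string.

+-+

f(-2.5) = 3.75 > 0, so the root lies in [-2.5, -2]
f(-2.25) = -1.34375 < 0, so the root lies in [-2.5, -2.25]
f(-2.375) = 1.011719 > 0, so the root lies in [-2.375, -2.25]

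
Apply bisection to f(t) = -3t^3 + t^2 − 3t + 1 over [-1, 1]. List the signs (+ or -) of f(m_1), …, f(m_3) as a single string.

m = 0, f(m) = 1 (+); new bracket [0, 1]
m = 0.5, f(m) = -0.625 (−); new bracket [0, 0.5]
m = 0.25, f(m) = 0.265625 (+); new bracket [0.25, 0.5]

+-+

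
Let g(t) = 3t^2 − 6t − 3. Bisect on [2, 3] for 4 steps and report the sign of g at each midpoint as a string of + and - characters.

+--+

g(2.5) = 0.75 > 0, so the root lies in [2, 2.5]
g(2.25) = -1.3125 < 0, so the root lies in [2.25, 2.5]
g(2.375) = -0.328125 < 0, so the root lies in [2.375, 2.5]
g(2.4375) = 0.1992 > 0, so the root lies in [2.375, 2.4375]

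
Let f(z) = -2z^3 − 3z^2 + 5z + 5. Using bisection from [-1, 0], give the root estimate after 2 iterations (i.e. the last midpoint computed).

-0.75

midpoint -0.5: f = 2 > 0 → [-1, -0.5]
midpoint -0.75: f = 0.40625 > 0 → [-1, -0.75]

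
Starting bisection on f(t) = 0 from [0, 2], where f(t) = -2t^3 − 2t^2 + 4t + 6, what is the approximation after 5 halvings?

f(1) = 6 > 0, so the root lies in [1, 2]
f(1.5) = 0.75 > 0, so the root lies in [1.5, 2]
f(1.75) = -3.84375 < 0, so the root lies in [1.5, 1.75]
f(1.625) = -1.3633 < 0, so the root lies in [1.5, 1.625]
f(1.5625) = -0.2622 < 0, so the root lies in [1.5, 1.5625]

1.5625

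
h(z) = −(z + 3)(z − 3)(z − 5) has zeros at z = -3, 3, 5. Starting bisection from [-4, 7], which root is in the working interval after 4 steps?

-3

h(1.5) = -23.625 < 0, so the root lies in [-4, 1.5]
h(-1.25) = -46.484375 < 0, so the root lies in [-4, -1.25]
h(-2.625) = -16.083984 < 0, so the root lies in [-4, -2.625]
h(-3.3125) = 16.3977 > 0, so the root lies in [-3.3125, -2.625]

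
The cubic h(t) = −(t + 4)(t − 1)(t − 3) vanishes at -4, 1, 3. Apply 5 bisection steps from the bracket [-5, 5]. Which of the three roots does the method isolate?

-4

m = 0, h(m) = -12 (−); new bracket [-5, 0]
m = -2.5, h(m) = -28.875 (−); new bracket [-5, -2.5]
m = -3.75, h(m) = -8.015625 (−); new bracket [-5, -3.75]
m = -4.375, h(m) = 14.8652 (+); new bracket [-4.375, -3.75]
m = -4.0625, h(m) = 2.2346 (+); new bracket [-4.0625, -3.75]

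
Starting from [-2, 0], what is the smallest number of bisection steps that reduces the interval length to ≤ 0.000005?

Width after n steps is 2/2^n. Need 2^n ≥ 2/0.000005 = 400000.
2^18 = 262144 < 400000 ≤ 2^19 = 524288, so n = 19.

19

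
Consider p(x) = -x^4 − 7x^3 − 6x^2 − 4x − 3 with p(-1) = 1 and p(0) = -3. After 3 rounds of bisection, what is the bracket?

[-0.875, -0.75]

x = -0.5 gives p = -1.6875, negative; keep [-1, -0.5]
x = -0.75 gives p = -0.738281, negative; keep [-1, -0.75]
x = -0.875 gives p = 0.009521, positive; keep [-0.875, -0.75]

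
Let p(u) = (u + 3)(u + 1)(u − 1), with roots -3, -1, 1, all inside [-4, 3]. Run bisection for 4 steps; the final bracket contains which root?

m = -0.5, p(m) = -1.875 (−); new bracket [-0.5, 3]
m = 1.25, p(m) = 2.390625 (+); new bracket [-0.5, 1.25]
m = 0.375, p(m) = -2.900391 (−); new bracket [0.375, 1.25]
m = 0.8125, p(m) = -1.2957 (−); new bracket [0.8125, 1.25]

1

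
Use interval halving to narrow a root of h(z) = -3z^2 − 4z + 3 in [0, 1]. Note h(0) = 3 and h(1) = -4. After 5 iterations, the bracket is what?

h(0.5) = 0.25 > 0, so the root lies in [0.5, 1]
h(0.75) = -1.6875 < 0, so the root lies in [0.5, 0.75]
h(0.625) = -0.671875 < 0, so the root lies in [0.5, 0.625]
h(0.5625) = -0.1992 < 0, so the root lies in [0.5, 0.5625]
h(0.53125) = 0.0283 > 0, so the root lies in [0.53125, 0.5625]

[0.53125, 0.5625]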